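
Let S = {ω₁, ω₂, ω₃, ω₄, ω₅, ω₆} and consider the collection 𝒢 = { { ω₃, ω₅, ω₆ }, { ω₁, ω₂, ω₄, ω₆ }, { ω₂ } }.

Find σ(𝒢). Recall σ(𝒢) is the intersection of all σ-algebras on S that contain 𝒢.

|σ(𝒢)| = 16.  σ(𝒢) = { ∅, { ω₂ }, { ω₆ }, { ω₁, ω₄ }, { ω₂, ω₆ }, { ω₃, ω₅ }, { ω₁, ω₂, ω₄ }, { ω₁, ω₄, ω₆ }, { ω₂, ω₃, ω₅ }, { ω₃, ω₅, ω₆ }, { ω₁, ω₂, ω₄, ω₆ }, { ω₁, ω₃, ω₄, ω₅ }, { ω₂, ω₃, ω₅, ω₆ }, { ω₁, ω₂, ω₃, ω₄, ω₅ }, { ω₁, ω₃, ω₄, ω₅, ω₆ }, S }

Check:
Take S₀ = 𝒢 ∪ {∅, S} = { ∅, { ω₂ }, { ω₃, ω₅, ω₆ }, { ω₁, ω₂, ω₄, ω₆ }, S }.
Round 1: +4 →
  { ω₃, ω₅ }  = S∖{ ω₁, ω₂, ω₄, ω₆ }
  { ω₁, ω₂, ω₄ }  = S∖{ ω₃, ω₅, ω₆ }
  { ω₂, ω₃, ω₅, ω₆ }  = { ω₃, ω₅, ω₆ } ∪ { ω₂ }
  { ω₁, ω₃, ω₄, ω₅, ω₆ }  = S∖{ ω₂ }
  |family| = 9
Round 2 (3 new):
  { ω₁, ω₄ }  = S∖{ ω₂, ω₃, ω₅, ω₆ }
  { ω₂, ω₃, ω₅ }  = { ω₂ } ∪ { ω₃, ω₅ }
  { ω₁, ω₂, ω₃, ω₄, ω₅ }  = { ω₁, ω₂, ω₄ } ∪ { ω₃, ω₅ }
  |family| = 12
Round 3: 3 new —
  { ω₆ }  = S∖{ ω₁, ω₂, ω₃, ω₄, ω₅ }
  { ω₁, ω₄, ω₆ }  = S∖{ ω₂, ω₃, ω₅ }
  { ω₁, ω₃, ω₄, ω₅ }  = { ω₁, ω₄ } ∪ { ω₃, ω₅ }
  |family| = 15
Round 4 (1 new):
  { ω₂, ω₆ }  = S∖{ ω₁, ω₃, ω₄, ω₅ }
  |family| = 16
Round 5 adds nothing — fixpoint reached.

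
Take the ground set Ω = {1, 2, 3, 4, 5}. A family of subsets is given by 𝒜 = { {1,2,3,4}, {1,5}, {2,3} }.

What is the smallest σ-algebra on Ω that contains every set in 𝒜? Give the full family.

Seed the family with 𝒜 together with ∅ and Ω: { {}, {1,5}, {2,3}, {1,2,3,4}, Ω }.
Iteration 1 adds 4:
  {5}  = ᶜ of {1,2,3,4}
  {1,4,5}  = ᶜ of {2,3}
  {2,3,4}  = ᶜ of {1,5}
  {1,2,3,5}  = {2,3} ∪ {1,5}
  (now 9)
Iteration 2: 3 new —
  {4}  = ᶜ of {1,2,3,5}
  {2,3,5}  = {5} ∪ {2,3}
  {2,3,4,5}  = {2,3,4} ∪ {5}
  (now 12)
Iteration 3: +3 →
  {1}  = ᶜ of {2,3,4,5}
  {1,4}  = ᶜ of {2,3,5}
  {4,5}  = {4} ∪ {5}
  (now 15)
Iteration 4: +1 →
  {1,2,3}  = ᶜ of {4,5}
  (now 16)
Iteration 5: stable.

Hence σ(𝒜) has 16 members: { {}, {1}, {4}, {5}, {1,4}, {1,5}, {2,3}, {4,5}, {1,2,3}, {1,4,5}, {2,3,4}, {2,3,5}, {1,2,3,4}, {1,2,3,5}, {2,3,4,5}, Ω }.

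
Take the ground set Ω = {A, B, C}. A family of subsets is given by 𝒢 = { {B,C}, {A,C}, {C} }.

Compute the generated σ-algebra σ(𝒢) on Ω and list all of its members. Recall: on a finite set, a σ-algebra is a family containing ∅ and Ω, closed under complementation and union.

Take S₀ = 𝒢 ∪ {∅, Ω} = { ∅, {C}, {A,C}, {B,C}, Ω }.
Pass 1. New:
  {A}  = Ω∖{B,C}
  {B}  = Ω∖{A,C}
  {A,B}  = Ω∖{C}
  |family| = 8
Pass 2: closed — nothing new.

σ(𝒢) = { ∅, {A}, {B}, {C}, {A,B}, {A,C}, {B,C}, Ω }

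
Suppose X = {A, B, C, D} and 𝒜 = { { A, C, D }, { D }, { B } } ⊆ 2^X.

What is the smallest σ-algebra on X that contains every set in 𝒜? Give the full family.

Take S₀ = 𝒜 ∪ {∅, X} = { ∅, { B }, { D }, { A, C, D }, X }.
Pass 1 adds 2:
  { B, D }  = { D } ∪ { B }
  { A, B, C }  = { D }ᶜ
  (now 7)
Pass 2: 1 new —
  { A, C }  = { B, D }ᶜ
  (now 8)
Pass 3: already closed under ᶜ and ∪.

|σ(𝒜)| = 8.  σ(𝒜) = { ∅, { B }, { D }, { A, C }, { B, D }, { A, B, C }, { A, C, D }, X }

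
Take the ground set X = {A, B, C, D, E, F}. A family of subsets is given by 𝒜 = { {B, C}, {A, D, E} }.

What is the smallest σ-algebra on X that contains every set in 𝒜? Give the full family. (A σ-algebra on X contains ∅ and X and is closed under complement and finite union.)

Start: 𝒜 ∪ {∅, X} = { {}, {B, C}, {A, D, E}, X }.
Step 1 adds 3:
  {B, C, F}  = ᶜ of {A, D, E}
  {A, D, E, F}  = ᶜ of {B, C}
  {A, B, C, D, E}  = {B, C} ∪ {A, D, E}
  [7 total]
Step 2. New:
  {F}  = ᶜ of {A, B, C, D, E}
  [8 total]
After Step 3 the family is unchanged; done.

Therefore σ(𝒜) = { {}, {F}, {B, C}, {A, D, E}, {B, C, F}, {A, D, E, F}, {A, B, C, D, E}, X } (|σ(𝒜)| = 8).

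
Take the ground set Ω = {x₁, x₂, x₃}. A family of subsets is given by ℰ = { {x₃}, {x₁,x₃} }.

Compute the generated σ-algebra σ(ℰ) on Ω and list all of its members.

σ(ℰ) (8 sets): { ∅, {x₁}, {x₂}, {x₃}, {x₁,x₂}, {x₁,x₃}, {x₂,x₃}, Ω }

Check:
Begin from { ∅, {x₃}, {x₁,x₃}, Ω } (that is, ℰ plus ∅ and Ω).
Round 1 (2 new):
  {x₂}  = Ω∖{x₁,x₃}
  {x₁,x₂}  = Ω∖{x₃}
Round 2: 1 new —
  {x₂,x₃}  = {x₃} ∪ {x₂}
Round 3 adds 1:
  {x₁}  = Ω∖{x₂,x₃}
Round 4: no new sets; the family is a σ-algebra.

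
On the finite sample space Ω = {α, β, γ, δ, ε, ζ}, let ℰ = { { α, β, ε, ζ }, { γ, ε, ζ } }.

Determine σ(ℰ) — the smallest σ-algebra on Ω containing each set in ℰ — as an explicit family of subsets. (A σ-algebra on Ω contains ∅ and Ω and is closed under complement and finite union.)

Answer: σ(ℰ) = { ∅, { γ }, { δ }, { α, β }, { γ, δ }, { ε, ζ }, { α, β, γ }, { α, β, δ }, { γ, ε, ζ }, { δ, ε, ζ }, { α, β, γ, δ }, { α, β, ε, ζ }, { γ, δ, ε, ζ }, { α, β, γ, ε, ζ }, { α, β, δ, ε, ζ }, Ω }

Derivation:
Seed the family with ℰ together with ∅ and Ω: { ∅, { γ, ε, ζ }, { α, β, ε, ζ }, Ω }.
Iteration 1. New:
  { γ, δ }  = { α, β, ε, ζ }ᶜ
  { α, β, δ }  = { γ, ε, ζ }ᶜ
  { α, β, γ, ε, ζ }  = { γ, ε, ζ } ∪ { α, β, ε, ζ }
  |family| = 7
Iteration 2 adds 4:
  { δ }  = { α, β, γ, ε, ζ }ᶜ
  { α, β, γ, δ }  = { γ, δ } ∪ { α, β, δ }
  { γ, δ, ε, ζ }  = { γ, δ } ∪ { γ, ε, ζ }
  { α, β, δ, ε, ζ }  = { α, β, δ } ∪ { α, β, ε, ζ }
  |family| = 11
Iteration 3 adds 3:
  { γ }  = { α, β, δ, ε, ζ }ᶜ
  { α, β }  = { γ, δ, ε, ζ }ᶜ
  { ε, ζ }  = { α, β, γ, δ }ᶜ
  |family| = 14
Iteration 4: +2 →
  { α, β, γ }  = { γ } ∪ { α, β }
  { δ, ε, ζ }  = { ε, ζ } ∪ { δ }
  |family| = 16
Iteration 5: already closed under ᶜ and ∪.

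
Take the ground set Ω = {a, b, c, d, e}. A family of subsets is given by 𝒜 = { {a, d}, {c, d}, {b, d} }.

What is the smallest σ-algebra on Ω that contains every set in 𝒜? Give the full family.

σ(𝒜) = { {}, {a}, {b}, {c}, {d}, {e}, {a, b}, {a, c}, {a, d}, {a, e}, {b, c}, {b, d}, {b, e}, {c, d}, {c, e}, {d, e}, {a, b, c}, {a, b, d}, {a, b, e}, {a, c, d}, {a, c, e}, {a, d, e}, {b, c, d}, {b, c, e}, {b, d, e}, {c, d, e}, {a, b, c, d}, {a, b, c, e}, {a, b, d, e}, {a, c, d, e}, {b, c, d, e}, Ω }

Working:
Initial family (5 sets): { {}, {a, d}, {b, d}, {c, d}, Ω }.
Iteration 1. New:
  {a, b, d}  = {a, d} ∪ {b, d}
  {a, b, e}  = Ω∖{c, d}
  {a, c, d}  = {c, d} ∪ {a, d}
  {a, c, e}  = Ω∖{b, d}
  {b, c, d}  = {c, d} ∪ {b, d}
  {b, c, e}  = Ω∖{a, d}
  [11 total]
Iteration 2: +8 →
  {a, e}  = Ω∖{b, c, d}
  {b, e}  = Ω∖{a, c, d}
  {c, e}  = Ω∖{a, b, d}
  {a, b, c, d}  = {c, d} ∪ {a, b, d}
  {a, b, c, e}  = {a, c, e} ∪ {a, b, e}
  {a, b, d, e}  = {a, b, d} ∪ {a, b, e}
  {a, c, d, e}  = {c, d} ∪ {a, c, e}
  {b, c, d, e}  = {c, d} ∪ {b, c, e}
  [19 total]
Iteration 3 (8 new):
  {a}  = Ω∖{b, c, d, e}
  {b}  = Ω∖{a, c, d, e}
  {c}  = Ω∖{a, b, d, e}
  {d}  = Ω∖{a, b, c, e}
  {e}  = Ω∖{a, b, c, d}
  {a, d, e}  = {a, d} ∪ {a, e}
  {b, d, e}  = {b, e} ∪ {b, d}
  {c, d, e}  = {c, d} ∪ {c, e}
  [27 total]
Iteration 4 adds 4:
  {a, b}  = Ω∖{c, d, e}
  {a, c}  = Ω∖{b, d, e}
  {b, c}  = Ω∖{a, d, e}
  {d, e}  = {e} ∪ {d}
  [31 total]
Iteration 5: 1 new —
  {a, b, c}  = Ω∖{d, e}
  [32 total]
Iteration 6: no new sets; the family is a σ-algebra.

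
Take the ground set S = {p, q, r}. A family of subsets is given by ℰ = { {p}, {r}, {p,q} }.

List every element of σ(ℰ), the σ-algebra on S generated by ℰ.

Begin from { ∅, {p}, {r}, {p,q}, S } (that is, ℰ plus ∅ and S).
Round 1 adds 2:
  {p,r}  = {r} ∪ {p}
  {q,r}  = ᶜ of {p}
  (now 7)
Round 2 adds 1:
  {q}  = ᶜ of {p,r}
  (now 8)
Round 3 adds nothing — fixpoint reached.

Therefore σ(ℰ) = { ∅, {p}, {q}, {r}, {p,q}, {p,r}, {q,r}, S } (|σ(ℰ)| = 8).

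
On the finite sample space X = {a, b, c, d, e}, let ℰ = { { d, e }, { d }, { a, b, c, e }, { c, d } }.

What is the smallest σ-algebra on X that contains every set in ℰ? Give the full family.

Answer: σ(ℰ) = { ∅, { c }, { d }, { e }, { a, b }, { c, d }, { c, e }, { d, e }, { a, b, c }, { a, b, d }, { a, b, e }, { c, d, e }, { a, b, c, d }, { a, b, c, e }, { a, b, d, e }, X }

Derivation:
Initial family (6 sets): { ∅, { d }, { c, d }, { d, e }, { a, b, c, e }, X }.
Round 1 adds 3:
  { a, b, c }  = { d, e }ᶜ
  { a, b, e }  = { c, d }ᶜ
  { c, d, e }  = { d, e } ∪ { c, d }
  |family| = 9
Round 2: 3 new —
  { a, b }  = { c, d, e }ᶜ
  { a, b, c, d }  = { c, d } ∪ { a, b, c }
  { a, b, d, e }  = { d, e } ∪ { a, b, e }
  |family| = 12
Round 3. New:
  { c }  = { a, b, d, e }ᶜ
  { e }  = { a, b, c, d }ᶜ
  { a, b, d }  = { a, b } ∪ { d }
  |family| = 15
Round 4. New:
  { c, e }  = { a, b, d }ᶜ
  |family| = 16
Round 5 adds nothing — fixpoint reached.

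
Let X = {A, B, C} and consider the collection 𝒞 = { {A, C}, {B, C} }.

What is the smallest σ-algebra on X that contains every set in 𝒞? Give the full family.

Begin from { {}, {A, C}, {B, C}, X } (that is, 𝒞 plus ∅ and X).
Pass 1: +2 →
  {A}  = complement {B, C}
  {B}  = complement {A, C}
  [6 total]
Pass 2 (1 new):
  {A, B}  = {B} ∪ {A}
  [7 total]
Pass 3: +1 →
  {C}  = complement {A, B}
  [8 total]
Pass 4: stable.

|σ(𝒞)| = 8.  σ(𝒞) = { {}, {A}, {B}, {C}, {A, B}, {A, C}, {B, C}, X }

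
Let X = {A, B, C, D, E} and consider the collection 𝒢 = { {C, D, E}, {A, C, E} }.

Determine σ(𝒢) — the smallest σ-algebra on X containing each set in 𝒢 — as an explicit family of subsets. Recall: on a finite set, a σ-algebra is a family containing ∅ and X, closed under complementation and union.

σ(𝒢) = { {}, {A}, {B}, {D}, {A, B}, {A, D}, {B, D}, {C, E}, {A, B, D}, {A, C, E}, {B, C, E}, {C, D, E}, {A, B, C, E}, {A, C, D, E}, {B, C, D, E}, X }

Working:
Start: 𝒢 ∪ {∅, X} = { {}, {A, C, E}, {C, D, E}, X }.
Iteration 1 (3 new):
  {A, B}  = X∖{C, D, E}
  {B, D}  = X∖{A, C, E}
  {A, C, D, E}  = {A, C, E} ∪ {C, D, E}
  (now 7)
Iteration 2 adds 4:
  {B}  = X∖{A, C, D, E}
  {A, B, D}  = {A, B} ∪ {B, D}
  {A, B, C, E}  = {A, B} ∪ {A, C, E}
  {B, C, D, E}  = {C, D, E} ∪ {B, D}
  (now 11)
Iteration 3: 3 new —
  {A}  = X∖{B, C, D, E}
  {D}  = X∖{A, B, C, E}
  {C, E}  = X∖{A, B, D}
  (now 14)
Iteration 4: 2 new —
  {A, D}  = {D} ∪ {A}
  {B, C, E}  = {B} ∪ {C, E}
  (now 16)
Iteration 5: already closed under ᶜ and ∪.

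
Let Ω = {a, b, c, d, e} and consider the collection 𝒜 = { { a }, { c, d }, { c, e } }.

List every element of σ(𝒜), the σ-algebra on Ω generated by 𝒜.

Answer: σ(𝒜) = { {}, { a }, { b }, { c }, { d }, { e }, { a, b }, { a, c }, { a, d }, { a, e }, { b, c }, { b, d }, { b, e }, { c, d }, { c, e }, { d, e }, { a, b, c }, { a, b, d }, { a, b, e }, { a, c, d }, { a, c, e }, { a, d, e }, { b, c, d }, { b, c, e }, { b, d, e }, { c, d, e }, { a, b, c, d }, { a, b, c, e }, { a, b, d, e }, { a, c, d, e }, { b, c, d, e }, Ω }

Trace:
Seed the family with 𝒜 together with ∅ and Ω: { {}, { a }, { c, d }, { c, e }, Ω }.
Iteration 1. New:
  { a, b, d }  = ᶜ of { c, e }
  { a, b, e }  = ᶜ of { c, d }
  { a, c, d }  = { c, d } ∪ { a }
  { a, c, e }  = { c, e } ∪ { a }
  { c, d, e }  = { c, d } ∪ { c, e }
  { b, c, d, e }  = ᶜ of { a }
  |family| = 11
Iteration 2 adds 7:
  { a, b }  = ᶜ of { c, d, e }
  { b, d }  = ᶜ of { a, c, e }
  { b, e }  = ᶜ of { a, c, d }
  { a, b, c, d }  = { c, d } ∪ { a, b, d }
  { a, b, c, e }  = { a, c, e } ∪ { a, b, e }
  { a, b, d, e }  = { a, b, d } ∪ { a, b, e }
  { a, c, d, e }  = { c, d, e } ∪ { a, c, e }
  |family| = 18
Iteration 3 (7 new):
  { b }  = ᶜ of { a, c, d, e }
  { c }  = ᶜ of { a, b, d, e }
  { d }  = ᶜ of { a, b, c, e }
  { e }  = ᶜ of { a, b, c, d }
  { b, c, d }  = { c, d } ∪ { b, d }
  { b, c, e }  = { b, e } ∪ { c, e }
  { b, d, e }  = { b, e } ∪ { b, d }
  |family| = 25
Iteration 4 adds 6:
  { a, c }  = ᶜ of { b, d, e }
  { a, d }  = ᶜ of { b, c, e }
  { a, e }  = ᶜ of { b, c, d }
  { b, c }  = { b } ∪ { c }
  { d, e }  = { e } ∪ { d }
  { a, b, c }  = { a, b } ∪ { c }
  |family| = 31
Iteration 5. New:
  { a, d, e }  = ᶜ of { b, c }
  |family| = 32
Iteration 6: closed — nothing new.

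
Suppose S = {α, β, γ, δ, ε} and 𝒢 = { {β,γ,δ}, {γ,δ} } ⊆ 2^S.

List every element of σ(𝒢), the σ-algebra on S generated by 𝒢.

Take S₀ = 𝒢 ∪ {∅, S} = { {}, {γ,δ}, {β,γ,δ}, S }.
Iteration 1 (2 new):
  {α,ε}  = S∖{β,γ,δ}
  {α,β,ε}  = S∖{γ,δ}
  — 6 sets.
Iteration 2: 1 new —
  {α,γ,δ,ε}  = {γ,δ} ∪ {α,ε}
  — 7 sets.
Iteration 3 (1 new):
  {β}  = S∖{α,γ,δ,ε}
  — 8 sets.
Iteration 4: closed — nothing new.

σ(𝒢) = { {}, {β}, {α,ε}, {γ,δ}, {α,β,ε}, {β,γ,δ}, {α,γ,δ,ε}, S }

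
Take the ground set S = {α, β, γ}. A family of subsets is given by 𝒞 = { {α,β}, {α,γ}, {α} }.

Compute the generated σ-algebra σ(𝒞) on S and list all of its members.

σ(𝒞) = { {}, {α}, {β}, {γ}, {α,β}, {α,γ}, {β,γ}, S }

Trace:
Seed the family with 𝒞 together with ∅ and S: { {}, {α}, {α,β}, {α,γ}, S }.
Pass 1. New:
  {β}  = S∖{α,γ}
  {γ}  = S∖{α,β}
  {β,γ}  = S∖{α}
  [8 total]
Pass 2 adds nothing — fixpoint reached.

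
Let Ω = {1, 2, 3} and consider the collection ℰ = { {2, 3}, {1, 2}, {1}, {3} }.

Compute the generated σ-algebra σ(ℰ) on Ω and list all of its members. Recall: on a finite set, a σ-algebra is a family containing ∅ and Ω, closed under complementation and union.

σ(ℰ) (8 sets): { {}, {1}, {2}, {3}, {1, 2}, {1, 3}, {2, 3}, Ω }

Check:
Start: ℰ ∪ {∅, Ω} = { {}, {1}, {3}, {1, 2}, {2, 3}, Ω }.
Step 1: 1 new —
  {1, 3}  = {3} ∪ {1}
  |family| = 7
Step 2. New:
  {2}  = complement {1, 3}
  |family| = 8
Step 3: stable.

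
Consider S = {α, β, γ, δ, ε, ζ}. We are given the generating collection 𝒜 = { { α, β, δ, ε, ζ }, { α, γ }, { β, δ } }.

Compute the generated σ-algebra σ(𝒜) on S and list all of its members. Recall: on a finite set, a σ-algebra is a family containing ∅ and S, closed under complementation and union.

Initial family (5 sets): { {  }, { α, γ }, { β, δ }, { α, β, δ, ε, ζ }, S }.
Round 1: +4 →
  { γ }  = { α, β, δ, ε, ζ }ᶜ
  { α, β, γ, δ }  = { α, γ } ∪ { β, δ }
  { α, γ, ε, ζ }  = { β, δ }ᶜ
  { β, δ, ε, ζ }  = { α, γ }ᶜ
  (now 9)
Round 2 (3 new):
  { ε, ζ }  = { α, β, γ, δ }ᶜ
  { β, γ, δ }  = { γ } ∪ { β, δ }
  { β, γ, δ, ε, ζ }  = { γ } ∪ { β, δ, ε, ζ }
  (now 12)
Round 3: +3 →
  { α }  = { β, γ, δ, ε, ζ }ᶜ
  { α, ε, ζ }  = { β, γ, δ }ᶜ
  { γ, ε, ζ }  = { γ } ∪ { ε, ζ }
  (now 15)
Round 4: 1 new —
  { α, β, δ }  = { γ, ε, ζ }ᶜ
  (now 16)
Round 5: no new sets; the family is a σ-algebra.

σ(𝒜) = { {  }, { α }, { γ }, { α, γ }, { β, δ }, { ε, ζ }, { α, β, δ }, { α, ε, ζ }, { β, γ, δ }, { γ, ε, ζ }, { α, β, γ, δ }, { α, γ, ε, ζ }, { β, δ, ε, ζ }, { α, β, δ, ε, ζ }, { β, γ, δ, ε, ζ }, S }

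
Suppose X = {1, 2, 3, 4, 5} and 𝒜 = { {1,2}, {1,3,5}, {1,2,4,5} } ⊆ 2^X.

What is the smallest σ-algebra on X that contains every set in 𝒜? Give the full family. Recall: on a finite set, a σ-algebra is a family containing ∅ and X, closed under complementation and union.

Begin from { {}, {1,2}, {1,3,5}, {1,2,4,5}, X } (that is, 𝒜 plus ∅ and X).
Pass 1 (4 new):
  {3}  = {1,2,4,5}ᶜ
  {2,4}  = {1,3,5}ᶜ
  {3,4,5}  = {1,2}ᶜ
  {1,2,3,5}  = {1,2} ∪ {1,3,5}
  |family| = 9
Pass 2. New:
  {4}  = {1,2,3,5}ᶜ
  {1,2,3}  = {1,2} ∪ {3}
  {1,2,4}  = {1,2} ∪ {2,4}
  {2,3,4}  = {3} ∪ {2,4}
  {1,3,4,5}  = {3,4,5} ∪ {1,3,5}
  {2,3,4,5}  = {3,4,5} ∪ {2,4}
  |family| = 15
Pass 3 (7 new):
  {1}  = {2,3,4,5}ᶜ
  {2}  = {1,3,4,5}ᶜ
  {1,5}  = {2,3,4}ᶜ
  {3,4}  = {3} ∪ {4}
  {3,5}  = {1,2,4}ᶜ
  {4,5}  = {1,2,3}ᶜ
  {1,2,3,4}  = {3} ∪ {1,2,4}
  |family| = 22
Pass 4. New:
  {5}  = {1,2,3,4}ᶜ
  {1,3}  = {3} ∪ {1}
  {1,4}  = {4} ∪ {1}
  {2,3}  = {2} ∪ {3}
  {1,2,5}  = {3,4}ᶜ
  {1,3,4}  = {3,4} ∪ {1}
  {1,4,5}  = {4,5} ∪ {1,5}
  {2,3,5}  = {2} ∪ {3,5}
  {2,4,5}  = {2} ∪ {4,5}
  |family| = 31
Pass 5: +1 →
  {2,5}  = {1,3,4}ᶜ
  |family| = 32
Pass 6: no new sets; the family is a σ-algebra.

Hence σ(𝒜) has 32 members: { {}, {1}, {2}, {3}, {4}, {5}, {1,2}, {1,3}, {1,4}, {1,5}, {2,3}, {2,4}, {2,5}, {3,4}, {3,5}, {4,5}, {1,2,3}, {1,2,4}, {1,2,5}, {1,3,4}, {1,3,5}, {1,4,5}, {2,3,4}, {2,3,5}, {2,4,5}, {3,4,5}, {1,2,3,4}, {1,2,3,5}, {1,2,4,5}, {1,3,4,5}, {2,3,4,5}, X }.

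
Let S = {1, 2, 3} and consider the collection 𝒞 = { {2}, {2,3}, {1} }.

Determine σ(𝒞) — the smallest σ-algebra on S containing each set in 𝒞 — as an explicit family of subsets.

Take S₀ = 𝒞 ∪ {∅, S} = { {}, {1}, {2}, {2,3}, S }.
Step 1: +2 →
  {1,2}  = {2} ∪ {1}
  {1,3}  = S∖{2}
  |family| = 7
Step 2 adds 1:
  {3}  = S∖{1,2}
  |family| = 8
Step 3: already closed under ᶜ and ∪.

Therefore σ(𝒞) = { {}, {1}, {2}, {3}, {1,2}, {1,3}, {2,3}, S } (|σ(𝒞)| = 8).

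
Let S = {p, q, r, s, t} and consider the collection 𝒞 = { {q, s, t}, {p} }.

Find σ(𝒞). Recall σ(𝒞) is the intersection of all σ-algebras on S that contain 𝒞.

Start: 𝒞 ∪ {∅, S} = { {}, {p}, {q, s, t}, S }.
Iteration 1. New:
  {p, r}  = {q, s, t}ᶜ
  {p, q, s, t}  = {p} ∪ {q, s, t}
  {q, r, s, t}  = {p}ᶜ
Iteration 2 adds 1:
  {r}  = {p, q, s, t}ᶜ
Iteration 3: no new sets; the family is a σ-algebra.

Therefore σ(𝒞) = { {}, {p}, {r}, {p, r}, {q, s, t}, {p, q, s, t}, {q, r, s, t}, S } (|σ(𝒞)| = 8).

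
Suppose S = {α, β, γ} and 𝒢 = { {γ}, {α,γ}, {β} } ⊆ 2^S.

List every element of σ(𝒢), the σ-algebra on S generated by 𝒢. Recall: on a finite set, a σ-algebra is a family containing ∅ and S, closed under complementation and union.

σ(𝒢) = { {}, {α}, {β}, {γ}, {α,β}, {α,γ}, {β,γ}, S }

Trace:
Take S₀ = 𝒢 ∪ {∅, S} = { {}, {β}, {γ}, {α,γ}, S }.
Pass 1. New:
  {α,β}  = ᶜ of {γ}
  {β,γ}  = {γ} ∪ {β}
Pass 2 adds 1:
  {α}  = ᶜ of {β,γ}
Pass 3: no new sets; the family is a σ-algebra.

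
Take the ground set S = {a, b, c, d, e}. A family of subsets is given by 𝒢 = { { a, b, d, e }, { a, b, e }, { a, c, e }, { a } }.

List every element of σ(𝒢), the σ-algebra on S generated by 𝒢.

σ(𝒢) = { {  }, { a }, { b }, { c }, { d }, { e }, { a, b }, { a, c }, { a, d }, { a, e }, { b, c }, { b, d }, { b, e }, { c, d }, { c, e }, { d, e }, { a, b, c }, { a, b, d }, { a, b, e }, { a, c, d }, { a, c, e }, { a, d, e }, { b, c, d }, { b, c, e }, { b, d, e }, { c, d, e }, { a, b, c, d }, { a, b, c, e }, { a, b, d, e }, { a, c, d, e }, { b, c, d, e }, S }

Working:
Take S₀ = 𝒢 ∪ {∅, S} = { {  }, { a }, { a, b, e }, { a, c, e }, { a, b, d, e }, S }.
Iteration 1 (5 new):
  { c }  = { a, b, d, e }ᶜ
  { b, d }  = { a, c, e }ᶜ
  { c, d }  = { a, b, e }ᶜ
  { a, b, c, e }  = { a, b, e } ∪ { a, c, e }
  { b, c, d, e }  = { a }ᶜ
  [11 total]
Iteration 2: +6 →
  { d }  = { a, b, c, e }ᶜ
  { a, c }  = { c } ∪ { a }
  { a, b, d }  = { b, d } ∪ { a }
  { a, c, d }  = { c, d } ∪ { a }
  { b, c, d }  = { c, d } ∪ { b, d }
  { a, c, d, e }  = { c, d } ∪ { a, c, e }
  [17 total]
Iteration 3: +7 →
  { b }  = { a, c, d, e }ᶜ
  { a, d }  = { d } ∪ { a }
  { a, e }  = { b, c, d }ᶜ
  { b, e }  = { a, c, d }ᶜ
  { c, e }  = { a, b, d }ᶜ
  { b, d, e }  = { a, c }ᶜ
  { a, b, c, d }  = { c } ∪ { a, b, d }
  [24 total]
Iteration 4: +7 →
  { e }  = { a, b, c, d }ᶜ
  { a, b }  = { b } ∪ { a }
  { b, c }  = { b } ∪ { c }
  { a, b, c }  = { b } ∪ { a, c }
  { a, d, e }  = { a, d } ∪ { a, e }
  { b, c, e }  = { a, d }ᶜ
  { c, d, e }  = { c, d } ∪ { c, e }
  [31 total]
Iteration 5: +1 →
  { d, e }  = { a, b, c }ᶜ
  [32 total]
Iteration 6: already closed under ᶜ and ∪.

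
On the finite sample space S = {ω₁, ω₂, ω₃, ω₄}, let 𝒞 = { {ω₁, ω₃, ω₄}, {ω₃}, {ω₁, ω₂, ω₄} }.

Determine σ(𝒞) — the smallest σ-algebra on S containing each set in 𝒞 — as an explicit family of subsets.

Answer: σ(𝒞) = { {}, {ω₂}, {ω₃}, {ω₁, ω₄}, {ω₂, ω₃}, {ω₁, ω₂, ω₄}, {ω₁, ω₃, ω₄}, S }

Check:
Seed the family with 𝒞 together with ∅ and S: { {}, {ω₃}, {ω₁, ω₂, ω₄}, {ω₁, ω₃, ω₄}, S }.
Pass 1 (1 new):
  {ω₂}  = S∖{ω₁, ω₃, ω₄}
  (now 6)
Pass 2: +1 →
  {ω₂, ω₃}  = {ω₃} ∪ {ω₂}
  (now 7)
Pass 3: 1 new —
  {ω₁, ω₄}  = S∖{ω₂, ω₃}
  (now 8)
Pass 4: stable.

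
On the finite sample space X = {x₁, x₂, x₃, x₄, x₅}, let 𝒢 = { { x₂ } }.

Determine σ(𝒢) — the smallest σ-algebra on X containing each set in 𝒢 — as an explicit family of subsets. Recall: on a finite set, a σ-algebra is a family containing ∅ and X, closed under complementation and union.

Answer: σ(𝒢) = { ∅, { x₂ }, { x₁, x₃, x₄, x₅ }, X }

Working:
Take S₀ = 𝒢 ∪ {∅, X} = { ∅, { x₂ }, X }.
Iteration 1 adds 1:
  { x₁, x₃, x₄, x₅ }  = X∖{ x₂ }
  — 4 sets.
Iteration 2: already closed under ᶜ and ∪.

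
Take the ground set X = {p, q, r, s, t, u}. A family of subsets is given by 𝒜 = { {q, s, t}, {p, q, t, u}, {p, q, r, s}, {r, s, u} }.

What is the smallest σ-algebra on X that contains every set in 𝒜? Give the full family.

Start: 𝒜 ∪ {∅, X} = { {}, {q, s, t}, {r, s, u}, {p, q, r, s}, {p, q, t, u}, X }.
Step 1 (8 new):
  {r, s}  = X∖{p, q, t, u}
  {t, u}  = X∖{p, q, r, s}
  {p, q, t}  = X∖{r, s, u}
  {p, r, u}  = X∖{q, s, t}
  {p, q, r, s, t}  = {p, q, r, s} ∪ {q, s, t}
  {p, q, r, s, u}  = {r, s, u} ∪ {p, q, r, s}
  {p, q, s, t, u}  = {q, s, t} ∪ {p, q, t, u}
  {q, r, s, t, u}  = {r, s, u} ∪ {q, s, t}
  (now 14)
Step 2. New:
  {p}  = X∖{q, r, s, t, u}
  {r}  = X∖{p, q, s, t, u}
  {t}  = X∖{p, q, r, s, u}
  {u}  = X∖{p, q, r, s, t}
  {p, q, s, t}  = {p, q, t} ∪ {q, s, t}
  {p, r, s, u}  = {r, s} ∪ {p, r, u}
  {p, r, t, u}  = {t, u} ∪ {p, r, u}
  {q, r, s, t}  = {r, s} ∪ {q, s, t}
  {q, s, t, u}  = {t, u} ∪ {q, s, t}
  {r, s, t, u}  = {r, s} ∪ {t, u}
  {p, q, r, t, u}  = {p, r, u} ∪ {p, q, t}
  (now 25)
Step 3 adds 15:
  {s}  = X∖{p, q, r, t, u}
  {p, q}  = X∖{r, s, t, u}
  {p, r}  = X∖{q, s, t, u}
  {p, t}  = {t} ∪ {p}
  {p, u}  = X∖{q, r, s, t}
  {q, s}  = X∖{p, r, t, u}
  {q, t}  = X∖{p, r, s, u}
  {r, t}  = {t} ∪ {r}
  {r, u}  = X∖{p, q, s, t}
  {p, r, s}  = {r, s} ∪ {p}
  {p, t, u}  = {t, u} ∪ {p}
  {r, s, t}  = {r, s} ∪ {t}
  {r, t, u}  = {t, u} ∪ {r}
  {p, q, r, t}  = {r} ∪ {p, q, t}
  {p, r, s, t, u}  = {r, s} ∪ {p, r, t, u}
  (now 40)
Step 4. New:
  {q}  = X∖{p, r, s, t, u}
  {p, s}  = {s} ∪ {p}
  {s, t}  = {s} ∪ {t}
  {s, u}  = X∖{p, q, r, t}
  {p, q, r}  = {p, r} ∪ {p, q}
  {p, q, s}  = X∖{r, t, u}
  {p, q, u}  = X∖{r, s, t}
  {p, r, t}  = {p, r} ∪ {r, t}
  {p, s, t}  = {s} ∪ {p, t}
  {p, s, u}  = {p, u} ∪ {s}
  {q, r, s}  = X∖{p, t, u}
  {q, r, t}  = {r, t} ∪ {q, t}
  {q, s, u}  = {q, s} ∪ {u}
  {q, t, u}  = X∖{p, r, s}
  {s, t, u}  = {s} ∪ {t, u}
  {p, q, r, u}  = {p, r, u} ∪ {p, q}
  {p, q, s, u}  = X∖{r, t}
  {p, r, s, t}  = {r, s} ∪ {p, t}
  {p, s, t, u}  = {p, t, u} ∪ {s}
  {q, r, s, u}  = X∖{p, t}
  {q, r, t, u}  = {r, u} ∪ {q, t}
  (now 61)
Step 5: 3 new —
  {q, r}  = X∖{p, s, t, u}
  {q, u}  = X∖{p, r, s, t}
  {q, r, u}  = X∖{p, s, t}
  (now 64)
After Step 6 the family is unchanged; done.

Therefore σ(𝒜) = { {}, {p}, {q}, {r}, {s}, {t}, {u}, {p, q}, {p, r}, {p, s}, {p, t}, {p, u}, {q, r}, {q, s}, {q, t}, {q, u}, {r, s}, {r, t}, {r, u}, {s, t}, {s, u}, {t, u}, {p, q, r}, {p, q, s}, {p, q, t}, {p, q, u}, {p, r, s}, {p, r, t}, {p, r, u}, {p, s, t}, {p, s, u}, {p, t, u}, {q, r, s}, {q, r, t}, {q, r, u}, {q, s, t}, {q, s, u}, {q, t, u}, {r, s, t}, {r, s, u}, {r, t, u}, {s, t, u}, {p, q, r, s}, {p, q, r, t}, {p, q, r, u}, {p, q, s, t}, {p, q, s, u}, {p, q, t, u}, {p, r, s, t}, {p, r, s, u}, {p, r, t, u}, {p, s, t, u}, {q, r, s, t}, {q, r, s, u}, {q, r, t, u}, {q, s, t, u}, {r, s, t, u}, {p, q, r, s, t}, {p, q, r, s, u}, {p, q, r, t, u}, {p, q, s, t, u}, {p, r, s, t, u}, {q, r, s, t, u}, X } (|σ(𝒜)| = 64).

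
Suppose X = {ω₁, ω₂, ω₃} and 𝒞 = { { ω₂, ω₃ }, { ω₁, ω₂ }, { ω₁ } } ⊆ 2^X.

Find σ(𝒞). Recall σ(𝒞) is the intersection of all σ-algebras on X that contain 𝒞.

Initial family (5 sets): { {  }, { ω₁ }, { ω₁, ω₂ }, { ω₂, ω₃ }, X }.
Iteration 1: 1 new —
  { ω₃ }  = { ω₁, ω₂ }ᶜ
Iteration 2: 1 new —
  { ω₁, ω₃ }  = { ω₃ } ∪ { ω₁ }
Iteration 3 adds 1:
  { ω₂ }  = { ω₁, ω₃ }ᶜ
Iteration 4: stable.

σ(𝒞) = { {  }, { ω₁ }, { ω₂ }, { ω₃ }, { ω₁, ω₂ }, { ω₁, ω₃ }, { ω₂, ω₃ }, X }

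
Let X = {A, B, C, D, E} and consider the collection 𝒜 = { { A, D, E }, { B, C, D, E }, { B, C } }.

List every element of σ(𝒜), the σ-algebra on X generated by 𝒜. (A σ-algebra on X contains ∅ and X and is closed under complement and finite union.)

Begin from { {  }, { B, C }, { A, D, E }, { B, C, D, E }, X } (that is, 𝒜 plus ∅ and X).
Pass 1. New:
  { A }  = { B, C, D, E }ᶜ
  |family| = 6
Pass 2: +1 →
  { A, B, C }  = { B, C } ∪ { A }
  |family| = 7
Pass 3 (1 new):
  { D, E }  = { A, B, C }ᶜ
  |family| = 8
Pass 4: stable.

Therefore σ(𝒜) = { {  }, { A }, { B, C }, { D, E }, { A, B, C }, { A, D, E }, { B, C, D, E }, X } (|σ(𝒜)| = 8).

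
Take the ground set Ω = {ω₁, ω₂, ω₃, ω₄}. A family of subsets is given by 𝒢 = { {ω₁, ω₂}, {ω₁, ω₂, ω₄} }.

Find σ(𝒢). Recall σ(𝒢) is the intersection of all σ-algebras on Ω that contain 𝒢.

σ(𝒢) = { {}, {ω₃}, {ω₄}, {ω₁, ω₂}, {ω₃, ω₄}, {ω₁, ω₂, ω₃}, {ω₁, ω₂, ω₄}, Ω }

Derivation:
Begin from { {}, {ω₁, ω₂}, {ω₁, ω₂, ω₄}, Ω } (that is, 𝒢 plus ∅ and Ω).
Round 1: +2 →
  {ω₃}  = {ω₁, ω₂, ω₄}ᶜ
  {ω₃, ω₄}  = {ω₁, ω₂}ᶜ
  — 6 sets.
Round 2. New:
  {ω₁, ω₂, ω₃}  = {ω₃} ∪ {ω₁, ω₂}
  — 7 sets.
Round 3 adds 1:
  {ω₄}  = {ω₁, ω₂, ω₃}ᶜ
  — 8 sets.
Round 4: stable.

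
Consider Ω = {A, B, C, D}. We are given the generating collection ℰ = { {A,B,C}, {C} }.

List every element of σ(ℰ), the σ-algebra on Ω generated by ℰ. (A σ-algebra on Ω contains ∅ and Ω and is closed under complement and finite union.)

|σ(ℰ)| = 8.  σ(ℰ) = { {}, {C}, {D}, {A,B}, {C,D}, {A,B,C}, {A,B,D}, Ω }

Derivation:
Initial family (4 sets): { {}, {C}, {A,B,C}, Ω }.
Step 1: +2 →
  {D}  = complement {A,B,C}
  {A,B,D}  = complement {C}
  [6 total]
Step 2: 1 new —
  {C,D}  = {C} ∪ {D}
  [7 total]
Step 3 (1 new):
  {A,B}  = complement {C,D}
  [8 total]
Step 4: closed — nothing new.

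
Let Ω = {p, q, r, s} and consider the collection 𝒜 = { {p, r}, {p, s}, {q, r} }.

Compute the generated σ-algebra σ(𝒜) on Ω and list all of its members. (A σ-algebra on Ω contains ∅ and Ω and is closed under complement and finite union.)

σ(𝒜) (16 sets): { ∅, {p}, {q}, {r}, {s}, {p, q}, {p, r}, {p, s}, {q, r}, {q, s}, {r, s}, {p, q, r}, {p, q, s}, {p, r, s}, {q, r, s}, Ω }

Derivation:
Start: 𝒜 ∪ {∅, Ω} = { ∅, {p, r}, {p, s}, {q, r}, Ω }.
Step 1: 3 new —
  {q, s}  = ᶜ of {p, r}
  {p, q, r}  = {q, r} ∪ {p, r}
  {p, r, s}  = {p, s} ∪ {p, r}
  [8 total]
Step 2 adds 4:
  {q}  = ᶜ of {p, r, s}
  {s}  = ᶜ of {p, q, r}
  {p, q, s}  = {p, s} ∪ {q, s}
  {q, r, s}  = {q, r} ∪ {q, s}
  [12 total]
Step 3 adds 2:
  {p}  = ᶜ of {q, r, s}
  {r}  = ᶜ of {p, q, s}
  [14 total]
Step 4. New:
  {p, q}  = {q} ∪ {p}
  {r, s}  = {r} ∪ {s}
  [16 total]
Step 5: stable.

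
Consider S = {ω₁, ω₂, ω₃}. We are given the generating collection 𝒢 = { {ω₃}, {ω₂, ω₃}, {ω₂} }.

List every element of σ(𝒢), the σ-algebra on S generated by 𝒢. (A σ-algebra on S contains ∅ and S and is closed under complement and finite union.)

Seed the family with 𝒢 together with ∅ and S: { ∅, {ω₂}, {ω₃}, {ω₂, ω₃}, S }.
Pass 1: +3 →
  {ω₁}  = {ω₂, ω₃}ᶜ
  {ω₁, ω₂}  = {ω₃}ᶜ
  {ω₁, ω₃}  = {ω₂}ᶜ
  |family| = 8
Pass 2: stable.

Therefore σ(𝒢) = { ∅, {ω₁}, {ω₂}, {ω₃}, {ω₁, ω₂}, {ω₁, ω₃}, {ω₂, ω₃}, S } (|σ(𝒢)| = 8).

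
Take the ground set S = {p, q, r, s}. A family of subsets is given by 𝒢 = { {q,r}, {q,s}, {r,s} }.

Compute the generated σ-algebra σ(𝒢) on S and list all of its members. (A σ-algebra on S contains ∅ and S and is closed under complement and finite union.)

|σ(𝒢)| = 16.  σ(𝒢) = { {}, {p}, {q}, {r}, {s}, {p,q}, {p,r}, {p,s}, {q,r}, {q,s}, {r,s}, {p,q,r}, {p,q,s}, {p,r,s}, {q,r,s}, S }

Check:
Start: 𝒢 ∪ {∅, S} = { {}, {q,r}, {q,s}, {r,s}, S }.
Step 1 (4 new):
  {p,q}  = complement {r,s}
  {p,r}  = complement {q,s}
  {p,s}  = complement {q,r}
  {q,r,s}  = {r,s} ∪ {q,r}
  (now 9)
Step 2 (4 new):
  {p}  = complement {q,r,s}
  {p,q,r}  = {p,q} ∪ {q,r}
  {p,q,s}  = {p,q} ∪ {p,s}
  {p,r,s}  = {r,s} ∪ {p,s}
  (now 13)
Step 3: +3 →
  {q}  = complement {p,r,s}
  {r}  = complement {p,q,s}
  {s}  = complement {p,q,r}
  (now 16)
Step 4: already closed under ᶜ and ∪.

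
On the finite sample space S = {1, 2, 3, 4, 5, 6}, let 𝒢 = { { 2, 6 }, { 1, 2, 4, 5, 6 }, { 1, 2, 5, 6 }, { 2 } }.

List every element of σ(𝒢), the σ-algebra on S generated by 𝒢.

|σ(𝒢)| = 32.  σ(𝒢) = { {}, { 2 }, { 3 }, { 4 }, { 6 }, { 1, 5 }, { 2, 3 }, { 2, 4 }, { 2, 6 }, { 3, 4 }, { 3, 6 }, { 4, 6 }, { 1, 2, 5 }, { 1, 3, 5 }, { 1, 4, 5 }, { 1, 5, 6 }, { 2, 3, 4 }, { 2, 3, 6 }, { 2, 4, 6 }, { 3, 4, 6 }, { 1, 2, 3, 5 }, { 1, 2, 4, 5 }, { 1, 2, 5, 6 }, { 1, 3, 4, 5 }, { 1, 3, 5, 6 }, { 1, 4, 5, 6 }, { 2, 3, 4, 6 }, { 1, 2, 3, 4, 5 }, { 1, 2, 3, 5, 6 }, { 1, 2, 4, 5, 6 }, { 1, 3, 4, 5, 6 }, S }

Check:
Take S₀ = 𝒢 ∪ {∅, S} = { {}, { 2 }, { 2, 6 }, { 1, 2, 5, 6 }, { 1, 2, 4, 5, 6 }, S }.
Iteration 1: +4 →
  { 3 }  = { 1, 2, 4, 5, 6 }ᶜ
  { 3, 4 }  = { 1, 2, 5, 6 }ᶜ
  { 1, 3, 4, 5 }  = { 2, 6 }ᶜ
  { 1, 3, 4, 5, 6 }  = { 2 }ᶜ
  — 10 sets.
Iteration 2: 6 new —
  { 2, 3 }  = { 2 } ∪ { 3 }
  { 2, 3, 4 }  = { 3, 4 } ∪ { 2 }
  { 2, 3, 6 }  = { 2, 6 } ∪ { 3 }
  { 2, 3, 4, 6 }  = { 3, 4 } ∪ { 2, 6 }
  { 1, 2, 3, 4, 5 }  = { 2 } ∪ { 1, 3, 4, 5 }
  { 1, 2, 3, 5, 6 }  = { 3 } ∪ { 1, 2, 5, 6 }
  — 16 sets.
Iteration 3 adds 6:
  { 4 }  = { 1, 2, 3, 5, 6 }ᶜ
  { 6 }  = { 1, 2, 3, 4, 5 }ᶜ
  { 1, 5 }  = { 2, 3, 4, 6 }ᶜ
  { 1, 4, 5 }  = { 2, 3, 6 }ᶜ
  { 1, 5, 6 }  = { 2, 3, 4 }ᶜ
  { 1, 4, 5, 6 }  = { 2, 3 }ᶜ
  — 22 sets.
Iteration 4 adds 10:
  { 2, 4 }  = { 2 } ∪ { 4 }
  { 3, 6 }  = { 6 } ∪ { 3 }
  { 4, 6 }  = { 6 } ∪ { 4 }
  { 1, 2, 5 }  = { 2 } ∪ { 1, 5 }
  { 1, 3, 5 }  = { 3 } ∪ { 1, 5 }
  { 2, 4, 6 }  = { 2, 6 } ∪ { 4 }
  { 3, 4, 6 }  = { 3, 4 } ∪ { 6 }
  { 1, 2, 3, 5 }  = { 2, 3 } ∪ { 1, 5 }
  { 1, 2, 4, 5 }  = { 1, 4, 5 } ∪ { 2 }
  { 1, 3, 5, 6 }  = { 3 } ∪ { 1, 5, 6 }
  — 32 sets.
Iteration 5 adds nothing — fixpoint reached.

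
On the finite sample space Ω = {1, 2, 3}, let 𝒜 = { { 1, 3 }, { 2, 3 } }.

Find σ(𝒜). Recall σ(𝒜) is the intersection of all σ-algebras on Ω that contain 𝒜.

Answer: σ(𝒜) = { ∅, { 1 }, { 2 }, { 3 }, { 1, 2 }, { 1, 3 }, { 2, 3 }, Ω }

Working:
Take S₀ = 𝒜 ∪ {∅, Ω} = { ∅, { 1, 3 }, { 2, 3 }, Ω }.
Step 1 (2 new):
  { 1 }  = { 2, 3 }ᶜ
  { 2 }  = { 1, 3 }ᶜ
  — 6 sets.
Step 2. New:
  { 1, 2 }  = { 2 } ∪ { 1 }
  — 7 sets.
Step 3: 1 new —
  { 3 }  = { 1, 2 }ᶜ
  — 8 sets.
Step 4: already closed under ᶜ and ∪.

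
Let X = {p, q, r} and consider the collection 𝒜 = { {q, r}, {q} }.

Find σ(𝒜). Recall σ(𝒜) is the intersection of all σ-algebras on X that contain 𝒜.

Initial family (4 sets): { ∅, {q}, {q, r}, X }.
Round 1 (2 new):
  {p}  = complement {q, r}
  {p, r}  = complement {q}
  |family| = 6
Round 2. New:
  {p, q}  = {q} ∪ {p}
  |family| = 7
Round 3 (1 new):
  {r}  = complement {p, q}
  |family| = 8
Round 4: already closed under ᶜ and ∪.

Therefore σ(𝒜) = { ∅, {p}, {q}, {r}, {p, q}, {p, r}, {q, r}, X } (|σ(𝒜)| = 8).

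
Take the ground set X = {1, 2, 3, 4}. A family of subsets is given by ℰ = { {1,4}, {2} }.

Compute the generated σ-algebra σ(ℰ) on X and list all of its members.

|σ(ℰ)| = 8.  σ(ℰ) = { {}, {2}, {3}, {1,4}, {2,3}, {1,2,4}, {1,3,4}, X }

Working:
Initial family (4 sets): { {}, {2}, {1,4}, X }.
Pass 1: +3 →
  {2,3}  = ᶜ of {1,4}
  {1,2,4}  = {2} ∪ {1,4}
  {1,3,4}  = ᶜ of {2}
  (now 7)
Pass 2 adds 1:
  {3}  = ᶜ of {1,2,4}
  (now 8)
Pass 3: stable.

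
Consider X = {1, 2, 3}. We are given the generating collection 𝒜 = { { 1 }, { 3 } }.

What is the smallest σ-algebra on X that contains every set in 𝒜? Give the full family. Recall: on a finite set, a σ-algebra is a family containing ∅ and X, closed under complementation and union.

Start: 𝒜 ∪ {∅, X} = { ∅, { 1 }, { 3 }, X }.
Round 1 (3 new):
  { 1, 2 }  = { 3 }ᶜ
  { 1, 3 }  = { 3 } ∪ { 1 }
  { 2, 3 }  = { 1 }ᶜ
Round 2: +1 →
  { 2 }  = { 1, 3 }ᶜ
Round 3: no new sets; the family is a σ-algebra.

|σ(𝒜)| = 8.  σ(𝒜) = { ∅, { 1 }, { 2 }, { 3 }, { 1, 2 }, { 1, 3 }, { 2, 3 }, X }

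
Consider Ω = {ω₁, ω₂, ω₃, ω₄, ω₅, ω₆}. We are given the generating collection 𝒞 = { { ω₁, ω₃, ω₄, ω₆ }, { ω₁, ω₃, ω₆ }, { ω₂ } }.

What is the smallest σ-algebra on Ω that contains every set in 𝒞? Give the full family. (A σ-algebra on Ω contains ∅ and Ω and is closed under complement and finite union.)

Initial family (5 sets): { ∅, { ω₂ }, { ω₁, ω₃, ω₆ }, { ω₁, ω₃, ω₄, ω₆ }, Ω }.
Pass 1 (5 new):
  { ω₂, ω₅ }  = ᶜ of { ω₁, ω₃, ω₄, ω₆ }
  { ω₂, ω₄, ω₅ }  = ᶜ of { ω₁, ω₃, ω₆ }
  { ω₁, ω₂, ω₃, ω₆ }  = { ω₁, ω₃, ω₆ } ∪ { ω₂ }
  { ω₁, ω₂, ω₃, ω₄, ω₆ }  = { ω₁, ω₃, ω₄, ω₆ } ∪ { ω₂ }
  { ω₁, ω₃, ω₄, ω₅, ω₆ }  = ᶜ of { ω₂ }
Pass 2: +3 →
  { ω₅ }  = ᶜ of { ω₁, ω₂, ω₃, ω₄, ω₆ }
  { ω₄, ω₅ }  = ᶜ of { ω₁, ω₂, ω₃, ω₆ }
  { ω₁, ω₂, ω₃, ω₅, ω₆ }  = { ω₂, ω₅ } ∪ { ω₁, ω₃, ω₆ }
Pass 3: +2 →
  { ω₄ }  = ᶜ of { ω₁, ω₂, ω₃, ω₅, ω₆ }
  { ω₁, ω₃, ω₅, ω₆ }  = { ω₁, ω₃, ω₆ } ∪ { ω₅ }
Pass 4 (1 new):
  { ω₂, ω₄ }  = ᶜ of { ω₁, ω₃, ω₅, ω₆ }
After Pass 5 the family is unchanged; done.

Hence σ(𝒞) has 16 members: { ∅, { ω₂ }, { ω₄ }, { ω₅ }, { ω₂, ω₄ }, { ω₂, ω₅ }, { ω₄, ω₅ }, { ω₁, ω₃, ω₆ }, { ω₂, ω₄, ω₅ }, { ω₁, ω₂, ω₃, ω₆ }, { ω₁, ω₃, ω₄, ω₆ }, { ω₁, ω₃, ω₅, ω₆ }, { ω₁, ω₂, ω₃, ω₄, ω₆ }, { ω₁, ω₂, ω₃, ω₅, ω₆ }, { ω₁, ω₃, ω₄, ω₅, ω₆ }, Ω }.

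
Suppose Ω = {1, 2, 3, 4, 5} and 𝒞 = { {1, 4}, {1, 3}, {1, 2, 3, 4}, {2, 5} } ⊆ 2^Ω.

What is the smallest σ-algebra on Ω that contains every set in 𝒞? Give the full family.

σ(𝒞) (32 sets): { ∅, {1}, {2}, {3}, {4}, {5}, {1, 2}, {1, 3}, {1, 4}, {1, 5}, {2, 3}, {2, 4}, {2, 5}, {3, 4}, {3, 5}, {4, 5}, {1, 2, 3}, {1, 2, 4}, {1, 2, 5}, {1, 3, 4}, {1, 3, 5}, {1, 4, 5}, {2, 3, 4}, {2, 3, 5}, {2, 4, 5}, {3, 4, 5}, {1, 2, 3, 4}, {1, 2, 3, 5}, {1, 2, 4, 5}, {1, 3, 4, 5}, {2, 3, 4, 5}, Ω }

Derivation:
Take S₀ = 𝒞 ∪ {∅, Ω} = { ∅, {1, 3}, {1, 4}, {2, 5}, {1, 2, 3, 4}, Ω }.
Iteration 1: +6 →
  {5}  = {1, 2, 3, 4}ᶜ
  {1, 3, 4}  = {2, 5}ᶜ
  {2, 3, 5}  = {1, 4}ᶜ
  {2, 4, 5}  = {1, 3}ᶜ
  {1, 2, 3, 5}  = {2, 5} ∪ {1, 3}
  {1, 2, 4, 5}  = {2, 5} ∪ {1, 4}
Iteration 2. New:
  {3}  = {1, 2, 4, 5}ᶜ
  {4}  = {1, 2, 3, 5}ᶜ
  {1, 3, 5}  = {5} ∪ {1, 3}
  {1, 4, 5}  = {5} ∪ {1, 4}
  {1, 3, 4, 5}  = {5} ∪ {1, 3, 4}
  {2, 3, 4, 5}  = {2, 3, 5} ∪ {2, 4, 5}
Iteration 3: 7 new —
  {1}  = {2, 3, 4, 5}ᶜ
  {2}  = {1, 3, 4, 5}ᶜ
  {2, 3}  = {1, 4, 5}ᶜ
  {2, 4}  = {1, 3, 5}ᶜ
  {3, 4}  = {3} ∪ {4}
  {3, 5}  = {3} ∪ {5}
  {4, 5}  = {4} ∪ {5}
Iteration 4. New:
  {1, 2}  = {2} ∪ {1}
  {1, 5}  = {5} ∪ {1}
  {1, 2, 3}  = {4, 5}ᶜ
  {1, 2, 4}  = {3, 5}ᶜ
  {1, 2, 5}  = {3, 4}ᶜ
  {2, 3, 4}  = {3, 4} ∪ {2}
  {3, 4, 5}  = {3, 4} ∪ {5}
Iteration 5: already closed under ᶜ and ∪.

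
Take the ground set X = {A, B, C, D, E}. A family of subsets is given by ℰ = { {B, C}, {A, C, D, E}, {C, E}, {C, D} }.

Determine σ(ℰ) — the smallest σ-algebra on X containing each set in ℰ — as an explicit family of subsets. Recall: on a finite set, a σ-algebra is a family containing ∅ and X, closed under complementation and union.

Start: ℰ ∪ {∅, X} = { {}, {B, C}, {C, D}, {C, E}, {A, C, D, E}, X }.
Step 1. New:
  {B}  = ᶜ of {A, C, D, E}
  {A, B, D}  = ᶜ of {C, E}
  {A, B, E}  = ᶜ of {C, D}
  {A, D, E}  = ᶜ of {B, C}
  {B, C, D}  = {C, D} ∪ {B, C}
  {B, C, E}  = {B, C} ∪ {C, E}
  {C, D, E}  = {C, D} ∪ {C, E}
  [13 total]
Step 2 adds 7:
  {A, B}  = ᶜ of {C, D, E}
  {A, D}  = ᶜ of {B, C, E}
  {A, E}  = ᶜ of {B, C, D}
  {A, B, C, D}  = {C, D} ∪ {A, B, D}
  {A, B, C, E}  = {A, B, E} ∪ {B, C, E}
  {A, B, D, E}  = {A, D, E} ∪ {B}
  {B, C, D, E}  = {C, D, E} ∪ {B, C, D}
  [20 total]
Step 3: 7 new —
  {A}  = ᶜ of {B, C, D, E}
  {C}  = ᶜ of {A, B, D, E}
  {D}  = ᶜ of {A, B, C, E}
  {E}  = ᶜ of {A, B, C, D}
  {A, B, C}  = {A, B} ∪ {B, C}
  {A, C, D}  = {C, D} ∪ {A, D}
  {A, C, E}  = {A, E} ∪ {C, E}
  [27 total]
Step 4 adds 4:
  {A, C}  = {C} ∪ {A}
  {B, D}  = ᶜ of {A, C, E}
  {B, E}  = ᶜ of {A, C, D}
  {D, E}  = ᶜ of {A, B, C}
  [31 total]
Step 5. New:
  {B, D, E}  = ᶜ of {A, C}
  [32 total]
Step 6: stable.

σ(ℰ) = { {}, {A}, {B}, {C}, {D}, {E}, {A, B}, {A, C}, {A, D}, {A, E}, {B, C}, {B, D}, {B, E}, {C, D}, {C, E}, {D, E}, {A, B, C}, {A, B, D}, {A, B, E}, {A, C, D}, {A, C, E}, {A, D, E}, {B, C, D}, {B, C, E}, {B, D, E}, {C, D, E}, {A, B, C, D}, {A, B, C, E}, {A, B, D, E}, {A, C, D, E}, {B, C, D, E}, X }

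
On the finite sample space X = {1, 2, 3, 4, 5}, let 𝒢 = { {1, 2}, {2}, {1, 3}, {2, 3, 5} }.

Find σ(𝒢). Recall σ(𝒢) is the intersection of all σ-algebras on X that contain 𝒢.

Answer: σ(𝒢) = { {}, {1}, {2}, {3}, {4}, {5}, {1, 2}, {1, 3}, {1, 4}, {1, 5}, {2, 3}, {2, 4}, {2, 5}, {3, 4}, {3, 5}, {4, 5}, {1, 2, 3}, {1, 2, 4}, {1, 2, 5}, {1, 3, 4}, {1, 3, 5}, {1, 4, 5}, {2, 3, 4}, {2, 3, 5}, {2, 4, 5}, {3, 4, 5}, {1, 2, 3, 4}, {1, 2, 3, 5}, {1, 2, 4, 5}, {1, 3, 4, 5}, {2, 3, 4, 5}, X }

Derivation:
Begin from { {}, {2}, {1, 2}, {1, 3}, {2, 3, 5}, X } (that is, 𝒢 plus ∅ and X).
Iteration 1 adds 6:
  {1, 4}  = {2, 3, 5}ᶜ
  {1, 2, 3}  = {1, 2} ∪ {1, 3}
  {2, 4, 5}  = {1, 3}ᶜ
  {3, 4, 5}  = {1, 2}ᶜ
  {1, 2, 3, 5}  = {2, 3, 5} ∪ {1, 2}
  {1, 3, 4, 5}  = {2}ᶜ
Iteration 2. New:
  {4}  = {1, 2, 3, 5}ᶜ
  {4, 5}  = {1, 2, 3}ᶜ
  {1, 2, 4}  = {1, 2} ∪ {1, 4}
  {1, 3, 4}  = {1, 4} ∪ {1, 3}
  {1, 2, 3, 4}  = {1, 2, 3} ∪ {1, 4}
  {1, 2, 4, 5}  = {1, 2} ∪ {2, 4, 5}
  {2, 3, 4, 5}  = {3, 4, 5} ∪ {2}
Iteration 3. New:
  {1}  = {2, 3, 4, 5}ᶜ
  {3}  = {1, 2, 4, 5}ᶜ
  {5}  = {1, 2, 3, 4}ᶜ
  {2, 4}  = {2} ∪ {4}
  {2, 5}  = {1, 3, 4}ᶜ
  {3, 5}  = {1, 2, 4}ᶜ
  {1, 4, 5}  = {4, 5} ∪ {1, 4}
Iteration 4. New:
  {1, 5}  = {5} ∪ {1}
  {2, 3}  = {1, 4, 5}ᶜ
  {3, 4}  = {3} ∪ {4}
  {1, 2, 5}  = {2, 5} ∪ {1, 2}
  {1, 3, 5}  = {2, 4}ᶜ
  {2, 3, 4}  = {3} ∪ {2, 4}
Iteration 5: already closed under ᶜ and ∪.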